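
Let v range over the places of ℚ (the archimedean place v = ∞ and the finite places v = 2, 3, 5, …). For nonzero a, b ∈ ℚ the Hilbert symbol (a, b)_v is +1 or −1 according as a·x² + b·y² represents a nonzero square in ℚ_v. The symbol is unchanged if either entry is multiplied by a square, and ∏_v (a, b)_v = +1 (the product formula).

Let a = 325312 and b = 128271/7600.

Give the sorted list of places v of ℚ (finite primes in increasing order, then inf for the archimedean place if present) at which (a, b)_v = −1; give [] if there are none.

(a, b) ≡ (5083, 14421) mod (ℚ^×)²; places V = {2, 3, 5, 11, 13, 17, 19, 23, ∞}.
(a,b)_17: α=1, u≡11; β=0, v≡6 (mod 17); (11|17)=-1, (6|17)=-1; sign (−1)^0·-1^0·-1^1 = -1.
(a,b)_∞: sgn(5083)=+, sgn(14421)=+, so +1.
(a,b)_3: α=0, u≡1; β=1, v≡1 (mod 3); (1|3)=+1, (1|3)=+1; sign (−1)^0·+1^1·+1^0 = +1.
(a,b)_2: α=6, β=-4; u≡3, v≡5 (mod 8); ε(u)ε(v)=1·0, αω(v)=6·1, βω(u)=-4·1; sum ≡ 0  ⇒  +1.
(a,b)_19: α=0, u≡13; β=-1, v≡2 (mod 19); (13|19)=-1, (2|19)=-1; sign (−1)^0·-1^-1·-1^0 = -1.
(a,b)_23: α=1, u≡22; β=1, v≡8 (mod 23); (22|23)=-1, (8|23)=+1; sign (−1)^1·-1^1·+1^1 = +1.
(a,b)_5: α=0, u≡2; β=-2, v≡4 (mod 5); (2|5)=-1, (4|5)=+1; sign (−1)^0·-1^-2·+1^0 = +1.
(a,b)_13: α=1, u≡12; β=2, v≡12 (mod 13); (12|13)=+1, (12|13)=+1; sign (−1)^0·+1^2·+1^1 = +1.
(a,b)_11: α=0, u≡9; β=1, v≡10 (mod 11); (9|11)=+1, (10|11)=-1; sign (−1)^0·+1^1·-1^0 = +1.
Ram(5083, 14421) = {17, 19}; no ℚ_17-point on the conic.

[17, 19]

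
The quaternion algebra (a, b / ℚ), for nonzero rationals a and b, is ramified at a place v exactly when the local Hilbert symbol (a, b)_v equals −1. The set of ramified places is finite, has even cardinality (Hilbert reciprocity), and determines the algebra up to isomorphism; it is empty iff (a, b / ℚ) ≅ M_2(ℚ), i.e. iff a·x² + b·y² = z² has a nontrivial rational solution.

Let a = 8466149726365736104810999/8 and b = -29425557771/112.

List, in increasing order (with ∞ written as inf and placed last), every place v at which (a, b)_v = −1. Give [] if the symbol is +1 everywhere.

(a, b) ≡ (409262, -8799133) mod (ℚ^×)²; places V = {2, 3, 7, 17, 23, 31, 41, 43, ∞}.
(a,b)_7: α=3, u≡2; β=-1, v≡3 (mod 7); (2|7)=+1, (3|7)=-1; sign (−1)^1·+1^-1·-1^3 = +1.
(a,b)_31: α=3, u≡30; β=1, v≡21 (mod 31); (30|31)=-1, (21|31)=-1; sign (−1)^1·-1^1·-1^3 = -1.
(a,b)_43: α=4, u≡23; β=1, v≡36 (mod 43); (23|43)=+1, (36|43)=+1; sign (−1)^0·+1^1·+1^4 = +1.
(a,b)_23: α=3, u≡17; β=1, v≡7 (mod 23); (17|23)=-1, (7|23)=-1; sign (−1)^1·-1^1·-1^3 = -1.
(a,b)_17: α=2, u≡16; β=2, v≡2 (mod 17); (16|17)=+1, (2|17)=+1; sign (−1)^0·+1^2·+1^2 = +1.
(a,b)_∞: sgn(409262)=+, sgn(-8799133)=−, so +1.
(a,b)_2: α=-3, β=-4; u≡7, v≡3 (mod 8); ε(u)ε(v)=1·1, αω(v)=-3·1, βω(u)=-4·0; sum ≡ 0  ⇒  +1.
(a,b)_41: α=3, u≡6; β=1, v≡24 (mod 41); (6|41)=-1, (24|41)=-1; sign (−1)^0·-1^1·-1^3 = +1.
(a,b)_3: α=0, u≡2; β=4, v≡2 (mod 3); (2|3)=-1, (2|3)=-1; sign (−1)^0·-1^4·-1^0 = +1.
|Ram(409262, -8799133)| = 2, even; anisotropic at {23, 31}.

[23, 31]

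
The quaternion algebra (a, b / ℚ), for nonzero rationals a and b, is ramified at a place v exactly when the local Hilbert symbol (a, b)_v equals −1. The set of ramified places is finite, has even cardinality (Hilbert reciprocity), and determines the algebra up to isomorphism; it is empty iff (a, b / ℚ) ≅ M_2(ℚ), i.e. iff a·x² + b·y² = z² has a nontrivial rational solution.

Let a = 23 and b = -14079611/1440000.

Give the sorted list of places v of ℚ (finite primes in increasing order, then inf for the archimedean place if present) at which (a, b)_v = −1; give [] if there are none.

[]

(a, b) ≡ (23, -299) mod (ℚ^×)²; places V = {2, 3, 5, 7, 13, 23, 31, ∞}.
(a,b)_7: α=0, u≡2; β=2, v≡2 (mod 7); (2|7)=+1, (2|7)=+1; sign (−1)^0·+1^2·+1^0 = +1.
(a,b)_5: α=0, u≡3; β=-4, v≡1 (mod 5); (3|5)=-1, (1|5)=+1; sign (−1)^0·-1^-4·+1^0 = +1.
(a,b)_2: α=0, β=-8; u≡7, v≡5 (mod 8); ε(u)ε(v)=1·0, αω(v)=0·1, βω(u)=-8·0; sum ≡ 0  ⇒  +1.
(a,b)_∞: sgn(23)=+, sgn(-299)=−, so +1.
(a,b)_3: α=0, u≡2; β=-2, v≡1 (mod 3); (2|3)=-1, (1|3)=+1; sign (−1)^0·-1^-2·+1^0 = +1.
(a,b)_23: α=1, u≡1; β=1, v≡5 (mod 23); (1|23)=+1, (5|23)=-1; sign (−1)^1·+1^1·-1^1 = +1.
(a,b)_13: α=0, u≡10; β=1, v≡3 (mod 13); (10|13)=+1, (3|13)=+1; sign (−1)^0·+1^1·+1^0 = +1.
(a,b)_31: α=0, u≡23; β=2, v≡30 (mod 31); (23|31)=-1, (30|31)=-1; sign (−1)^0·-1^2·-1^0 = +1.
Ram(a, b) = ∅: the form 23·x² + -299·y² − z² is isotropic over every ℚ_v, so by Hasse–Minkowski it is isotropic over ℚ.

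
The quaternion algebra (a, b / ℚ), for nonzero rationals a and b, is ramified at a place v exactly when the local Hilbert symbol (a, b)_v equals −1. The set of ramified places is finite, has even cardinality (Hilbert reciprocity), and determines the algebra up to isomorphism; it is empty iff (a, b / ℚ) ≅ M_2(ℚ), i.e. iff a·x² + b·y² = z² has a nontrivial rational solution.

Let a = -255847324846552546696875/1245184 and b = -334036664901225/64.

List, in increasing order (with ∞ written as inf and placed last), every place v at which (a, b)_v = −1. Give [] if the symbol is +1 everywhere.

[2, 3, 11, 13, 19, inf]

Mod squares: a ≡ -1225785, b ≡ -15249. Check v ∈ {∞, 2, 3, 5, 11, 13, 17, 19, 23}.
v=13: a=13^4·(≡11), b=13^3·(≡1) mod 13; (11|13)=-1, (1|13)=+1; (−1)^{4·3·6}·(-1)^3·(+1)^4 = -1.
v=11: a=11^3·(≡2), b=11^2·(≡6) mod 11; (2|11)=-1, (6|11)=-1; (−1)^{3·2·5}·(-1)^2·(-1)^3 = -1.
v=5: a=5^5·(≡3), b=5^2·(≡4) mod 5; (3|5)=-1, (4|5)=+1; (−1)^{5·2·2}·(-1)^2·(+1)^5 = +1.
v=2: v_2(a)=-16, v_2(b)=-6; units ≡ 7, 7 (mod 8); ε·ε+αω+βω = 1·1+-16·0+-6·0 ≡ 1  ⇒  (a,b)_2 = -1.
v=23: a=23^5·(≡20), b=23^3·(≡3) mod 23; (20|23)=-1, (3|23)=+1; (−1)^{5·3·11}·(-1)^3·(+1)^5 = +1.
v=∞: -1225785 < 0 and -15249 < 0  ⇒  (a,b)_∞ = -1.
v=17: a=17^1·(≡4), b=17^1·(≡8) mod 17; (4|17)=+1, (8|17)=+1; (−1)^{1·1·8}·(+1)^1·(+1)^1 = +1.
v=19: a=19^-1·(≡6), b=19^0·(≡15) mod 19; (6|19)=+1, (15|19)=-1; (−1)^{-1·0·9}·(+1)^0·(-1)^-1 = -1.
v=3: a=3^9·(≡2), b=3^5·(≡2) mod 3; (2|3)=-1, (2|3)=-1; (−1)^{9·5·1}·(-1)^5·(-1)^9 = -1.
|Ram(-1225785, -15249)| = 6, even; anisotropic at {2, 3, 11, 13, 19, ∞}.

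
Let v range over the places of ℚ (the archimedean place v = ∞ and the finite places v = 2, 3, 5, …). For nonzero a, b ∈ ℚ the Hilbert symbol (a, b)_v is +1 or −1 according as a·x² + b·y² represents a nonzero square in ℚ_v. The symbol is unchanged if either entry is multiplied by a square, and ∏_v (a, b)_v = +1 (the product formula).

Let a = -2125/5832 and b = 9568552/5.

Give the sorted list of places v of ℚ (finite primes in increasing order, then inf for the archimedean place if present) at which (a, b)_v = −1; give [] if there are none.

[2, 5, 7, 17]

Mod squares: a ≡ -170, b ≡ 22610. Check v ∈ {∞, 2, 3, 5, 7, 17, 19, 23}.
v=23: a=23^0·(≡17), b=23^2·(≡2) mod 23; (17|23)=-1, (2|23)=+1; (−1)^{0·2·11}·(-1)^2·(+1)^0 = +1.
v=5: a=5^3·(≡4), b=5^-1·(≡2) mod 5; (4|5)=+1, (2|5)=-1; (−1)^{3·-1·2}·(+1)^-1·(-1)^3 = -1.
v=19: a=19^0·(≡16), b=19^1·(≡14) mod 19; (16|19)=+1, (14|19)=-1; (−1)^{0·1·9}·(+1)^1·(-1)^0 = +1.
v=17: a=17^1·(≡11), b=17^1·(≡4) mod 17; (11|17)=-1, (4|17)=+1; (−1)^{1·1·8}·(-1)^1·(+1)^1 = -1.
v=2: v_2(a)=-3, v_2(b)=3; units ≡ 3, 1 (mod 8); ε·ε+αω+βω = 1·0+-3·0+3·1 ≡ 1  ⇒  (a,b)_2 = -1.
v=3: a=3^-6·(≡1), b=3^0·(≡2) mod 3; (1|3)=+1, (2|3)=-1; (−1)^{-6·0·1}·(+1)^0·(-1)^-6 = +1.
v=∞: -170 < 0 and 22610 > 0  ⇒  (a,b)_∞ = +1.
v=7: a=7^0·(≡3), b=7^1·(≡5) mod 7; (3|7)=-1, (5|7)=-1; (−1)^{0·1·3}·(-1)^1·(-1)^0 = -1.
|Ram(-170, 22610)| = 4, even; anisotropic at {2, 5, 7, 17}.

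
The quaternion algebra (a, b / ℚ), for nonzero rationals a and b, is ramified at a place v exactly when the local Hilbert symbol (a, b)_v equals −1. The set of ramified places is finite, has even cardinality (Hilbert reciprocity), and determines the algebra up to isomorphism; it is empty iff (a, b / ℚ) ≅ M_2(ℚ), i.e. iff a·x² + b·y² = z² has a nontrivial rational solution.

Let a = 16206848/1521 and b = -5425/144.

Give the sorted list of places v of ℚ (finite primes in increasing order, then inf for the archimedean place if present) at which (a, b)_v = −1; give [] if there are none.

[2, 31]

(a, b) ≡ (323, -217) mod (ℚ^×)²; places V = {2, 3, 5, 7, 13, 17, 19, 31, ∞}.
(a,b)_17: α=1, u≡15; β=0, v≡4 (mod 17); (15|17)=+1, (4|17)=+1; sign (−1)^0·+1^0·+1^1 = +1.
(a,b)_19: α=1, u≡6; β=0, v≡6 (mod 19); (6|19)=+1, (6|19)=+1; sign (−1)^0·+1^0·+1^1 = +1.
(a,b)_5: α=0, u≡3; β=2, v≡2 (mod 5); (3|5)=-1, (2|5)=-1; sign (−1)^0·-1^2·-1^0 = +1.
(a,b)_31: α=0, u≡24; β=1, v≡30 (mod 31); (24|31)=-1, (30|31)=-1; sign (−1)^0·-1^1·-1^0 = -1.
(a,b)_∞: sgn(323)=+, sgn(-217)=−, so +1.
(a,b)_13: α=-2, u≡11; β=0, v≡9 (mod 13); (11|13)=-1, (9|13)=+1; sign (−1)^0·-1^0·+1^-2 = +1.
(a,b)_2: α=10, β=-4; u≡3, v≡7 (mod 8); ε(u)ε(v)=1·1, αω(v)=10·0, βω(u)=-4·1; sum ≡ 1  ⇒  -1.
(a,b)_3: α=-2, u≡2; β=-2, v≡2 (mod 3); (2|3)=-1, (2|3)=-1; sign (−1)^0·-1^-2·-1^-2 = +1.
(a,b)_7: α=2, u≡1; β=1, v≡4 (mod 7); (1|7)=+1, (4|7)=+1; sign (−1)^0·+1^1·+1^2 = +1.
(323, -217 / ℚ) ramifies at {2, 31}: a division algebra.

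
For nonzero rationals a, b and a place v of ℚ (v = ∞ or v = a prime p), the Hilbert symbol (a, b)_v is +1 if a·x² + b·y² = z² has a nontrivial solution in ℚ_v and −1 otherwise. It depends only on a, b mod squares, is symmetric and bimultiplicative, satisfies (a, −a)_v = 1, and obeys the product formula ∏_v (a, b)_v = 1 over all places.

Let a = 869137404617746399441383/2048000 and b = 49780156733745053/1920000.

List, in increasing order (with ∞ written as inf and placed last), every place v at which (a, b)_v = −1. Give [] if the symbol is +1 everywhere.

Mod squares: a ≡ 115, b ≡ 409479. Check v ∈ {∞, 2, 3, 5, 7, 11, 17, 23, 31, 37}.
v=37: a=37^2·(≡21), b=37^1·(≡34) mod 37; (21|37)=+1, (34|37)=+1; (−1)^{2·1·18}·(+1)^1·(+1)^2 = +1.
v=3: a=3^4·(≡1), b=3^-1·(≡2) mod 3; (1|3)=+1, (2|3)=-1; (−1)^{4·-1·1}·(+1)^-1·(-1)^4 = +1.
v=∞: 115 > 0 and 409479 > 0  ⇒  (a,b)_∞ = +1.
v=23: a=23^3·(≡20), b=23^2·(≡22) mod 23; (20|23)=-1, (22|23)=-1; (−1)^{3·2·11}·(-1)^2·(-1)^3 = -1.
v=2: v_2(a)=-14, v_2(b)=-10; units ≡ 3, 7 (mod 8); ε·ε+αω+βω = 1·1+-14·0+-10·1 ≡ 1  ⇒  (a,b)_2 = -1.
v=11: a=11^2·(≡1), b=11^4·(≡9) mod 11; (1|11)=+1, (9|11)=+1; (−1)^{2·4·5}·(+1)^4·(+1)^2 = +1.
v=31: a=31^4·(≡29), b=31^3·(≡3) mod 31; (29|31)=-1, (3|31)=-1; (−1)^{4·3·15}·(-1)^3·(-1)^4 = -1.
v=5: a=5^-3·(≡2), b=5^-4·(≡4) mod 5; (2|5)=-1, (4|5)=+1; (−1)^{-3·-4·2}·(-1)^-4·(+1)^-3 = +1.
v=7: a=7^8·(≡3), b=7^3·(≡6) mod 7; (3|7)=-1, (6|7)=-1; (−1)^{8·3·3}·(-1)^3·(-1)^8 = -1.
v=17: a=17^0·(≡8), b=17^1·(≡15) mod 17; (8|17)=+1, (15|17)=+1; (−1)^{0·1·8}·(+1)^1·(+1)^0 = +1.
Ram(115, 409479) = {2, 7, 23, 31}; no ℚ_2-point on the conic.

[2, 7, 23, 31]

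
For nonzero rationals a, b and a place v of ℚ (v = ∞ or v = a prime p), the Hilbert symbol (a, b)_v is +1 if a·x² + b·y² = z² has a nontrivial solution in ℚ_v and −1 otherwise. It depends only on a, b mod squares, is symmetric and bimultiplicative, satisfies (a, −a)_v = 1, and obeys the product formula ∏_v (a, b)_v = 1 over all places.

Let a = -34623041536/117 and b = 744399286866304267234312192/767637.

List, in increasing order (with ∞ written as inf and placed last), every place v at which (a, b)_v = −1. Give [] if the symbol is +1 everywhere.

[19, 29]

Mod squares: a ≡ -247, b ≡ 164749. Check v ∈ {∞, 2, 3, 7, 13, 19, 23, 29}.
v=29: a=29^2·(≡26), b=29^5·(≡10) mod 29; (26|29)=-1, (10|29)=-1; (−1)^{2·5·14}·(-1)^5·(-1)^2 = -1.
v=7: a=7^0·(≡3), b=7^2·(≡1) mod 7; (3|7)=-1, (1|7)=+1; (−1)^{0·2·3}·(-1)^2·(+1)^0 = +1.
v=2: v_2(a)=12, v_2(b)=24; units ≡ 1, 5 (mod 8); ε·ε+αω+βω = 0·0+12·1+24·0 ≡ 0  ⇒  (a,b)_2 = +1.
v=13: a=13^-1·(≡11), b=13^-1·(≡11) mod 13; (11|13)=-1, (11|13)=-1; (−1)^{-1·-1·6}·(-1)^-1·(-1)^-1 = +1.
v=3: a=3^-2·(≡2), b=3^-10·(≡1) mod 3; (2|3)=-1, (1|3)=+1; (−1)^{-2·-10·1}·(-1)^-10·(+1)^-2 = +1.
v=∞: -247 < 0 and 164749 > 0  ⇒  (a,b)_∞ = +1.
v=19: a=19^1·(≡17), b=19^3·(≡6) mod 19; (17|19)=+1, (6|19)=+1; (−1)^{1·3·9}·(+1)^3·(+1)^1 = -1.
v=23: a=23^2·(≡6), b=23^5·(≡10) mod 23; (6|23)=+1, (10|23)=-1; (−1)^{2·5·11}·(+1)^5·(-1)^2 = +1.
|Ram(-247, 164749)| = 2, even; anisotropic at {19, 29}.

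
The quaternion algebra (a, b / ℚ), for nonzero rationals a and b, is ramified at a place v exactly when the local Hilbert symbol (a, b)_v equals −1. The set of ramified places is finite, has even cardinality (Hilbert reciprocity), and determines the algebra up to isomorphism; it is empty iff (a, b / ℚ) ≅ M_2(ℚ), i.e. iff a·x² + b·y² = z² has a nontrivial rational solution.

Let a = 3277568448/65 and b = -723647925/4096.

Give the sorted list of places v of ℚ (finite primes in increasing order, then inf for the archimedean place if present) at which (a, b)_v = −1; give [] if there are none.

(a, b) ≡ (838695, -7293) mod (ℚ^×)²; places V = {2, 3, 5, 7, 11, 13, 17, 23, ∞}.
(a,b)_∞: sgn(838695)=+, sgn(-7293)=−, so +1.
(a,b)_11: α=1, u≡5; β=1, v≡10 (mod 11); (5|11)=+1, (10|11)=-1; sign (−1)^1·+1^1·-1^1 = +1.
(a,b)_3: α=5, u≡1; β=5, v≡2 (mod 3); (1|3)=+1, (2|3)=-1; sign (−1)^1·+1^5·-1^5 = +1.
(a,b)_13: α=-1, u≡10; β=1, v≡8 (mod 13); (10|13)=+1, (8|13)=-1; sign (−1)^0·+1^1·-1^-1 = -1.
(a,b)_5: α=-1, u≡1; β=2, v≡3 (mod 5); (1|5)=+1, (3|5)=-1; sign (−1)^0·+1^2·-1^-1 = -1.
(a,b)_23: α=1, u≡14; β=0, v≡20 (mod 23); (14|23)=-1, (20|23)=-1; sign (−1)^0·-1^0·-1^1 = -1.
(a,b)_2: α=6, β=-12; u≡7, v≡3 (mod 8); ε(u)ε(v)=1·1, αω(v)=6·1, βω(u)=-12·0; sum ≡ 1  ⇒  -1.
(a,b)_17: α=1, u≡4; β=1, v≡1 (mod 17); (4|17)=+1, (1|17)=+1; sign (−1)^0·+1^1·+1^1 = +1.
(a,b)_7: α=2, u≡4; β=2, v≡2 (mod 7); (4|7)=+1, (2|7)=+1; sign (−1)^0·+1^2·+1^2 = +1.
|Ram(838695, -7293)| = 4, even; anisotropic at {2, 5, 13, 23}.

[2, 5, 13, 23]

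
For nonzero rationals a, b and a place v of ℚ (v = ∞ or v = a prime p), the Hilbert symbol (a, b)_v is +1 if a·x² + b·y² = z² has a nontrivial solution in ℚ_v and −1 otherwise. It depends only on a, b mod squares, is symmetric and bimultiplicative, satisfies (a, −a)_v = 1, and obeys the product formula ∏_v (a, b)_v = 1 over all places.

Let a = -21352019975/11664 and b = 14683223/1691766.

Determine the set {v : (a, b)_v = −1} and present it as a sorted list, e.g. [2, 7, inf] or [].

(a, b) ≡ (-4199, 138) mod (ℚ^×)²; places V = {2, 3, 5, 11, 13, 17, 19, 23, 41, 47, 59, ∞}.
(a,b)_5: α=2, u≡4; β=0, v≡3 (mod 5); (4|5)=+1, (3|5)=-1; sign (−1)^0·+1^0·-1^2 = +1.
(a,b)_13: α=1, u≡11; β=0, v≡2 (mod 13); (11|13)=-1, (2|13)=-1; sign (−1)^0·-1^0·-1^1 = -1.
(a,b)_∞: sgn(-4199)=−, sgn(138)=+, so +1.
(a,b)_41: α=2, u≡22; β=0, v≡28 (mod 41); (22|41)=-1, (28|41)=-1; sign (−1)^0·-1^0·-1^2 = +1.
(a,b)_17: α=1, u≡8; β=2, v≡1 (mod 17); (8|17)=+1, (1|17)=+1; sign (−1)^0·+1^2·+1^1 = +1.
(a,b)_3: α=-6, u≡1; β=-5, v≡1 (mod 3); (1|3)=+1, (1|3)=+1; sign (−1)^0·+1^-5·+1^-6 = +1.
(a,b)_23: α=0, u≡11; β=1, v≡13 (mod 23); (11|23)=-1, (13|23)=+1; sign (−1)^0·-1^1·+1^0 = -1.
(a,b)_2: α=-4, β=-1; u≡1, v≡5 (mod 8); ε(u)ε(v)=0·0, αω(v)=-4·1, βω(u)=-1·0; sum ≡ 0  ⇒  +1.
(a,b)_11: α=2, u≡1; β=0, v≡6 (mod 11); (1|11)=+1, (6|11)=-1; sign (−1)^0·+1^0·-1^2 = +1.
(a,b)_59: α=0, u≡48; β=-2, v≡5 (mod 59); (48|59)=+1, (5|59)=+1; sign (−1)^0·+1^-2·+1^0 = +1.
(a,b)_19: α=1, u≡7; β=0, v≡7 (mod 19); (7|19)=+1, (7|19)=+1; sign (−1)^0·+1^0·+1^1 = +1.
(a,b)_47: α=0, u≡45; β=2, v≡20 (mod 47); (45|47)=-1, (20|47)=-1; sign (−1)^0·-1^2·-1^0 = +1.
(-4199, 138 / ℚ) ramifies at {13, 23}: a division algebra.

[13, 23]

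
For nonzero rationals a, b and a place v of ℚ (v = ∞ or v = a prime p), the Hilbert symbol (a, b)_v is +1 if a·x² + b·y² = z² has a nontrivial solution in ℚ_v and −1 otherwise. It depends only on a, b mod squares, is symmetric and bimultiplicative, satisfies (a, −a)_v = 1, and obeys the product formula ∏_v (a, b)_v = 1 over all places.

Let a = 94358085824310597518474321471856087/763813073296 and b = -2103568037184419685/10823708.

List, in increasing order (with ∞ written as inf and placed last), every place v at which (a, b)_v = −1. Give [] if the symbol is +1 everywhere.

[5, 19]

Mod squares: a ≡ 18183, b ≡ -123395. Check v ∈ {∞, 2, 3, 5, 7, 11, 13, 19, 23, 29, 37}.
v=29: a=29^5·(≡8), b=29^3·(≡8) mod 29; (8|29)=-1, (8|29)=-1; (−1)^{5·3·14}·(-1)^3·(-1)^5 = +1.
v=2: v_2(a)=-4, v_2(b)=-2; units ≡ 7, 5 (mod 8); ε·ε+αω+βω = 1·0+-4·1+-2·0 ≡ 0  ⇒  (a,b)_2 = +1.
v=5: a=5^0·(≡2), b=5^1·(≡1) mod 5; (2|5)=-1, (1|5)=+1; (−1)^{0·1·2}·(-1)^1·(+1)^0 = -1.
v=37: a=37^2·(≡1), b=37^1·(≡15) mod 37; (1|37)=+1, (15|37)=-1; (−1)^{2·1·18}·(+1)^1·(-1)^2 = +1.
v=23: a=23^0·(≡13), b=23^-1·(≡15) mod 23; (13|23)=+1, (15|23)=-1; (−1)^{0·-1·11}·(+1)^-1·(-1)^0 = +1.
v=19: a=19^7·(≡1), b=19^2·(≡12) mod 19; (1|19)=+1, (12|19)=-1; (−1)^{7·2·9}·(+1)^2·(-1)^7 = -1.
v=3: a=3^13·(≡1), b=3^6·(≡1) mod 3; (1|3)=+1, (1|3)=+1; (−1)^{13·6·1}·(+1)^6·(+1)^13 = +1.
v=7: a=7^-10·(≡2), b=7^-6·(≡2) mod 7; (2|7)=+1, (2|7)=+1; (−1)^{-10·-6·3}·(+1)^-6·(+1)^-10 = +1.
v=∞: 18183 > 0 and -123395 < 0  ⇒  (a,b)_∞ = +1.
v=11: a=11^9·(≡3), b=11^6·(≡4) mod 11; (3|11)=+1, (4|11)=+1; (−1)^{9·6·5}·(+1)^6·(+1)^9 = +1.
v=13: a=13^-2·(≡10), b=13^0·(≡9) mod 13; (10|13)=+1, (9|13)=+1; (−1)^{-2·0·6}·(+1)^0·(+1)^-2 = +1.
Ram(18183, -123395) = {5, 19}; no ℚ_5-point on the conic.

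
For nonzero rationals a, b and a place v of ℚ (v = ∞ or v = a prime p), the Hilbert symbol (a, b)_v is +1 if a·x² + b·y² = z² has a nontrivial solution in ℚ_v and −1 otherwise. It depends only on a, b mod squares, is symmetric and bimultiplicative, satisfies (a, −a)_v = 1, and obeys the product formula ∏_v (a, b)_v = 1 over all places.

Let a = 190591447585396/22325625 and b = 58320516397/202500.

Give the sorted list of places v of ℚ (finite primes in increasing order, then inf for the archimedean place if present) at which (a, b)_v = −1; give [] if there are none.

(a, b) ≡ (422389, 517) mod (ℚ^×)²; places V = {2, 3, 5, 7, 11, 13, 19, 43, 47, ∞}.
(a,b)_5: α=-4, u≡1; β=-4, v≡3 (mod 5); (1|5)=+1, (3|5)=-1; sign (−1)^0·+1^-4·-1^-4 = +1.
(a,b)_13: α=2, u≡7; β=2, v≡12 (mod 13); (7|13)=-1, (12|13)=+1; sign (−1)^0·-1^2·+1^2 = +1.
(a,b)_3: α=-6, u≡1; β=-4, v≡1 (mod 3); (1|3)=+1, (1|3)=+1; sign (−1)^0·+1^-4·+1^-6 = +1.
(a,b)_47: α=1, u≡23; β=1, v≡22 (mod 47); (23|47)=-1, (22|47)=-1; sign (−1)^1·-1^1·-1^1 = -1.
(a,b)_11: α=1, u≡3; β=1, v≡9 (mod 11); (3|11)=+1, (9|11)=+1; sign (−1)^1·+1^1·+1^1 = -1.
(a,b)_43: α=3, u≡29; β=2, v≡6 (mod 43); (29|43)=-1, (6|43)=+1; sign (−1)^0·-1^2·+1^3 = +1.
(a,b)_∞: sgn(422389)=+, sgn(517)=+, so +1.
(a,b)_2: α=2, β=-2; u≡5, v≡5 (mod 8); ε(u)ε(v)=0·0, αω(v)=2·1, βω(u)=-2·1; sum ≡ 0  ⇒  +1.
(a,b)_19: α=3, u≡5; β=2, v≡5 (mod 19); (5|19)=+1, (5|19)=+1; sign (−1)^0·+1^2·+1^3 = +1.
(a,b)_7: α=-2, u≡2; β=0, v≡6 (mod 7); (2|7)=+1, (6|7)=-1; sign (−1)^0·+1^0·-1^-2 = +1.
Ram(422389, 517) = {11, 47}; no ℚ_11-point on the conic.

[11, 47]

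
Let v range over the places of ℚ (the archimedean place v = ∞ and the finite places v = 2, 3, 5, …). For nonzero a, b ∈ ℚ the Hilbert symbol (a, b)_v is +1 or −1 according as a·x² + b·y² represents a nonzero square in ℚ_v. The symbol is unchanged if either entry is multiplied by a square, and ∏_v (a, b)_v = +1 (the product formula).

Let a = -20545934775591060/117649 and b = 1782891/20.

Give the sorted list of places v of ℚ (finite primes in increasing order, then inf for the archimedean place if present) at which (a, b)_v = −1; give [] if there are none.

[2, 3, 5, 29]

(a, b) ≡ (-36685, 110055) mod (ℚ^×)²; places V = {2, 3, 5, 7, 11, 17, 23, 29, ∞}.
(a,b)_5: α=1, u≡2; β=-1, v≡4 (mod 5); (2|5)=-1, (4|5)=+1; sign (−1)^0·-1^-1·+1^1 = -1.
(a,b)_7: α=-6, u≡4; β=0, v≡2 (mod 7); (4|7)=+1, (2|7)=+1; sign (−1)^0·+1^0·+1^-6 = +1.
(a,b)_17: α=2, u≡9; β=0, v≡11 (mod 17); (9|17)=+1, (11|17)=-1; sign (−1)^0·+1^0·-1^2 = +1.
(a,b)_23: α=3, u≡17; β=1, v≡13 (mod 23); (17|23)=-1, (13|23)=+1; sign (−1)^1·-1^1·+1^3 = +1.
(a,b)_29: α=3, u≡14; β=1, v≡13 (mod 29); (14|29)=-1, (13|29)=+1; sign (−1)^0·-1^1·+1^3 = -1.
(a,b)_∞: sgn(-36685)=−, sgn(110055)=+, so +1.
(a,b)_2: α=2, β=-2; u≡3, v≡7 (mod 8); ε(u)ε(v)=1·1, αω(v)=2·0, βω(u)=-2·1; sum ≡ 1  ⇒  -1.
(a,b)_3: α=2, u≡2; β=5, v≡1 (mod 3); (2|3)=-1, (1|3)=+1; sign (−1)^0·-1^5·+1^2 = -1.
(a,b)_11: α=3, u≡5; β=1, v≡2 (mod 11); (5|11)=+1, (2|11)=-1; sign (−1)^1·+1^1·-1^3 = +1.
Ram(-36685, 110055) = {2, 3, 5, 29}; no ℚ_2-point on the conic.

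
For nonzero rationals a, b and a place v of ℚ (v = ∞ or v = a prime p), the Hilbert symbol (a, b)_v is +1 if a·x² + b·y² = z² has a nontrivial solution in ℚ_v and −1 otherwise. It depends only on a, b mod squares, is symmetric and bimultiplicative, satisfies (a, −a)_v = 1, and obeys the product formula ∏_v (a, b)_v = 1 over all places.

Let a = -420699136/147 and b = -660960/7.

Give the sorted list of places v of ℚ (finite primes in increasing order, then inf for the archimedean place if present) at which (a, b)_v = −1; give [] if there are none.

(a, b) ≡ (-7293, -3570) mod (ℚ^×)²; places V = {2, 3, 5, 7, 11, 13, 17, ∞}.
(a,b)_2: α=10, β=5; u≡3, v≡7 (mod 8); ε(u)ε(v)=1·1, αω(v)=10·0, βω(u)=5·1; sum ≡ 0  ⇒  +1.
(a,b)_17: α=1, u≡1; β=1, v≡12 (mod 17); (1|17)=+1, (12|17)=-1; sign (−1)^0·+1^1·-1^1 = -1.
(a,b)_3: α=-1, u≡2; β=5, v≡1 (mod 3); (2|3)=-1, (1|3)=+1; sign (−1)^1·-1^5·+1^-1 = +1.
(a,b)_∞: sgn(-7293)=−, sgn(-3570)=−, so -1.
(a,b)_13: α=3, u≡7; β=0, v≡11 (mod 13); (7|13)=-1, (11|13)=-1; sign (−1)^0·-1^0·-1^3 = -1.
(a,b)_5: α=0, u≡2; β=1, v≡4 (mod 5); (2|5)=-1, (4|5)=+1; sign (−1)^0·-1^1·+1^0 = -1.
(a,b)_11: α=1, u≡10; β=0, v≡9 (mod 11); (10|11)=-1, (9|11)=+1; sign (−1)^0·-1^0·+1^1 = +1.
(a,b)_7: α=-2, u≡1; β=-1, v≡1 (mod 7); (1|7)=+1, (1|7)=+1; sign (−1)^0·+1^-1·+1^-2 = +1.
|Ram(-7293, -3570)| = 4, even; anisotropic at {5, 13, 17, ∞}.

[5, 13, 17, inf]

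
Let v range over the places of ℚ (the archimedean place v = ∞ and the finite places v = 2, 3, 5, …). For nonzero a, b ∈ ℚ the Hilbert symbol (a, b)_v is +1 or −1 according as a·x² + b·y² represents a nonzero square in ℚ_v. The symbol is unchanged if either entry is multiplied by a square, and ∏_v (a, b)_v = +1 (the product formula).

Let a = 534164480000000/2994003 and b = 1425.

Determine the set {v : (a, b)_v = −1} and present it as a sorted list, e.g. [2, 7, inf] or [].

Mod squares: a ≡ 15, b ≡ 57. Check v ∈ {∞, 2, 3, 5, 17, 19, 37}.
v=2: v_2(a)=16, v_2(b)=0; units ≡ 7, 1 (mod 8); ε·ε+αω+βω = 1·0+16·0+0·0 ≡ 0  ⇒  (a,b)_2 = +1.
v=3: a=3^-7·(≡2), b=3^1·(≡1) mod 3; (2|3)=-1, (1|3)=+1; (−1)^{-7·1·1}·(-1)^1·(+1)^-7 = +1.
v=17: a=17^2·(≡15), b=17^0·(≡14) mod 17; (15|17)=+1, (14|17)=-1; (−1)^{2·0·8}·(+1)^0·(-1)^2 = +1.
v=5: a=5^7·(≡3), b=5^2·(≡2) mod 5; (3|5)=-1, (2|5)=-1; (−1)^{7·2·2}·(-1)^2·(-1)^7 = -1.
v=∞: 15 > 0 and 57 > 0  ⇒  (a,b)_∞ = +1.
v=37: a=37^-2·(≡17), b=37^0·(≡19) mod 37; (17|37)=-1, (19|37)=-1; (−1)^{-2·0·18}·(-1)^0·(-1)^-2 = +1.
v=19: a=19^2·(≡8), b=19^1·(≡18) mod 19; (8|19)=-1, (18|19)=-1; (−1)^{2·1·9}·(-1)^1·(-1)^2 = -1.
(15, 57 / ℚ) ramifies at {5, 19}: a division algebra.

[5, 19]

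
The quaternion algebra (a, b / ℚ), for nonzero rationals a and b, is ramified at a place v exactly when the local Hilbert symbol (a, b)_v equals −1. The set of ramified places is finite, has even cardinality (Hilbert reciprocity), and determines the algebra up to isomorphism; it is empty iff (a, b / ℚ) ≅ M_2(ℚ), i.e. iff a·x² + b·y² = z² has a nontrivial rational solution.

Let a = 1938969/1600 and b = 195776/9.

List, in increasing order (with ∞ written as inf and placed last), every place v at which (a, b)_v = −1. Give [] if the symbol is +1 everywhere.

(a, b) ≡ (215441, 3059) mod (ℚ^×)²; places V = {2, 3, 5, 7, 17, 19, 23, 29, ∞}.
(a,b)_23: α=1, u≡13; β=1, v≡13 (mod 23); (13|23)=+1, (13|23)=+1; sign (−1)^1·+1^1·+1^1 = -1.
(a,b)_29: α=1, u≡9; β=0, v≡19 (mod 29); (9|29)=+1, (19|29)=-1; sign (−1)^0·+1^0·-1^1 = -1.
(a,b)_5: α=-2, u≡1; β=0, v≡4 (mod 5); (1|5)=+1, (4|5)=+1; sign (−1)^0·+1^0·+1^-2 = +1.
(a,b)_19: α=1, u≡10; β=1, v≡7 (mod 19); (10|19)=-1, (7|19)=+1; sign (−1)^1·-1^1·+1^1 = +1.
(a,b)_3: α=2, u≡2; β=-2, v≡2 (mod 3); (2|3)=-1, (2|3)=-1; sign (−1)^0·-1^-2·-1^2 = +1.
(a,b)_17: α=1, u≡2; β=0, v≡8 (mod 17); (2|17)=+1, (8|17)=+1; sign (−1)^0·+1^0·+1^1 = +1.
(a,b)_7: α=0, u≡1; β=1, v≡5 (mod 7); (1|7)=+1, (5|7)=-1; sign (−1)^0·+1^1·-1^0 = +1.
(a,b)_∞: sgn(215441)=+, sgn(3059)=+, so +1.
(a,b)_2: α=-6, β=6; u≡1, v≡3 (mod 8); ε(u)ε(v)=0·1, αω(v)=-6·1, βω(u)=6·0; sum ≡ 0  ⇒  +1.
|Ram(215441, 3059)| = 2, even; anisotropic at {23, 29}.

[23, 29]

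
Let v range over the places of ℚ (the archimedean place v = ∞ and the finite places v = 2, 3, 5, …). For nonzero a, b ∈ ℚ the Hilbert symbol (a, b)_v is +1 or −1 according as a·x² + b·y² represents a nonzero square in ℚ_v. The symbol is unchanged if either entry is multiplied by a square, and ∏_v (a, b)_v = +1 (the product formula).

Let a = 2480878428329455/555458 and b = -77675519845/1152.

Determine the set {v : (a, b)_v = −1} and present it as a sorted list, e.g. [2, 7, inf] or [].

Mod squares: a ≡ 30590, b ≡ -1610. Check v ∈ {∞, 2, 3, 5, 7, 11, 17, 19, 23, 31, 41, 47}.
v=23: a=23^1·(≡21), b=23^1·(≡22) mod 23; (21|23)=-1, (22|23)=-1; (−1)^{1·1·11}·(-1)^1·(-1)^1 = -1.
v=3: a=3^0·(≡2), b=3^-2·(≡1) mod 3; (2|3)=-1, (1|3)=+1; (−1)^{0·-2·1}·(-1)^-2·(+1)^0 = +1.
v=5: a=5^1·(≡2), b=5^1·(≡3) mod 5; (2|5)=-1, (3|5)=-1; (−1)^{1·1·2}·(-1)^1·(-1)^1 = +1.
v=11: a=11^2·(≡2), b=11^2·(≡10) mod 11; (2|11)=-1, (10|11)=-1; (−1)^{2·2·5}·(-1)^2·(-1)^2 = +1.
v=17: a=17^-2·(≡5), b=17^0·(≡5) mod 17; (5|17)=-1, (5|17)=-1; (−1)^{-2·0·8}·(-1)^0·(-1)^-2 = +1.
v=41: a=41^2·(≡16), b=41^0·(≡28) mod 41; (16|41)=+1, (28|41)=-1; (−1)^{2·0·20}·(+1)^0·(-1)^2 = +1.
v=2: v_2(a)=-1, v_2(b)=-7; units ≡ 7, 3 (mod 8); ε·ε+αω+βω = 1·1+-1·1+-7·0 ≡ 0  ⇒  (a,b)_2 = +1.
v=19: a=19^3·(≡8), b=19^2·(≡16) mod 19; (8|19)=-1, (16|19)=+1; (−1)^{3·2·9}·(-1)^2·(+1)^3 = +1.
v=31: a=31^-2·(≡30), b=31^0·(≡28) mod 31; (30|31)=-1, (28|31)=+1; (−1)^{-2·0·15}·(-1)^0·(+1)^-2 = +1.
v=∞: 30590 > 0 and -1610 < 0  ⇒  (a,b)_∞ = +1.
v=7: a=7^1·(≡4), b=7^1·(≡4) mod 7; (4|7)=+1, (4|7)=+1; (−1)^{1·1·3}·(+1)^1·(+1)^1 = -1.
v=47: a=47^2·(≡46), b=47^2·(≡19) mod 47; (46|47)=-1, (19|47)=-1; (−1)^{2·2·23}·(-1)^2·(-1)^2 = +1.
Ram(30590, -1610) = {7, 23}; no ℚ_7-point on the conic.

[7, 23]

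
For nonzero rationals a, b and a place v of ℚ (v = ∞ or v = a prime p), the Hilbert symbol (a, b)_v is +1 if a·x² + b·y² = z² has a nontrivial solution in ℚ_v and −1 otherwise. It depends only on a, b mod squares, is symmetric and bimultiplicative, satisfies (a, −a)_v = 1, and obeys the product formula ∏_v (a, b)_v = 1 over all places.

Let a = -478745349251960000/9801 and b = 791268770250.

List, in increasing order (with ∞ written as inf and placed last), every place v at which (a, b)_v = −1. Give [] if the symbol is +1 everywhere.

(a, b) ≡ (-6251, 10) mod (ℚ^×)²; places V = {2, 3, 5, 7, 11, 19, 47, ∞}.
(a,b)_5: α=4, u≡4; β=3, v≡2 (mod 5); (4|5)=+1, (2|5)=-1; sign (−1)^0·+1^3·-1^4 = +1.
(a,b)_19: α=3, u≡8; β=2, v≡8 (mod 19); (8|19)=-1, (8|19)=-1; sign (−1)^0·-1^2·-1^3 = -1.
(a,b)_∞: sgn(-6251)=−, sgn(10)=+, so +1.
(a,b)_3: α=-4, u≡1; β=4, v≡1 (mod 3); (1|3)=+1, (1|3)=+1; sign (−1)^0·+1^4·+1^-4 = +1.
(a,b)_47: α=3, u≡27; β=2, v≡22 (mod 47); (27|47)=+1, (22|47)=-1; sign (−1)^0·+1^2·-1^3 = -1.
(a,b)_2: α=6, β=1; u≡5, v≡5 (mod 8); ε(u)ε(v)=0·0, αω(v)=6·1, βω(u)=1·1; sum ≡ 1  ⇒  -1.
(a,b)_11: α=-2, u≡8; β=0, v≡2 (mod 11); (8|11)=-1, (2|11)=-1; sign (−1)^0·-1^0·-1^-2 = +1.
(a,b)_7: α=5, u≡5; β=2, v≡5 (mod 7); (5|7)=-1, (5|7)=-1; sign (−1)^0·-1^2·-1^5 = -1.
|Ram(-6251, 10)| = 4, even; anisotropic at {2, 7, 19, 47}.

[2, 7, 19, 47]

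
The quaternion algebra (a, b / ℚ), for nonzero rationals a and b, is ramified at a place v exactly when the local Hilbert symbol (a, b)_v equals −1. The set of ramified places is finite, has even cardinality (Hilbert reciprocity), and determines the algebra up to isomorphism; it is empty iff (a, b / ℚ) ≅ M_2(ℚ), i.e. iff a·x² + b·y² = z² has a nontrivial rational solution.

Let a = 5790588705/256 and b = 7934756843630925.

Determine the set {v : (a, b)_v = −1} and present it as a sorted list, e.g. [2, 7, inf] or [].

[5, 7, 11, 47]

Mod squares: a ≡ 43945, b ≡ 77. Check v ∈ {∞, 2, 3, 5, 7, 11, 17, 47}.
v=11: a=11^5·(≡6), b=11^5·(≡6) mod 11; (6|11)=-1, (6|11)=-1; (−1)^{5·5·5}·(-1)^5·(-1)^5 = -1.
v=2: v_2(a)=-8, v_2(b)=0; units ≡ 1, 5 (mod 8); ε·ε+αω+βω = 0·0+-8·1+0·0 ≡ 0  ⇒  (a,b)_2 = +1.
v=7: a=7^0·(≡5), b=7^3·(≡2) mod 7; (5|7)=-1, (2|7)=+1; (−1)^{0·3·3}·(-1)^3·(+1)^0 = -1.
v=47: a=47^1·(≡9), b=47^2·(≡15) mod 47; (9|47)=+1, (15|47)=-1; (−1)^{1·2·23}·(+1)^2·(-1)^1 = -1.
v=3: a=3^2·(≡1), b=3^2·(≡2) mod 3; (1|3)=+1, (2|3)=-1; (−1)^{2·2·1}·(+1)^2·(-1)^2 = +1.
v=5: a=5^1·(≡1), b=5^2·(≡2) mod 5; (1|5)=+1, (2|5)=-1; (−1)^{1·2·2}·(+1)^2·(-1)^1 = -1.
v=∞: 43945 > 0 and 77 > 0  ⇒  (a,b)_∞ = +1.
v=17: a=17^1·(≡2), b=17^2·(≡16) mod 17; (2|17)=+1, (16|17)=+1; (−1)^{1·2·8}·(+1)^2·(+1)^1 = +1.
|Ram(43945, 77)| = 4, even; anisotropic at {5, 7, 11, 47}.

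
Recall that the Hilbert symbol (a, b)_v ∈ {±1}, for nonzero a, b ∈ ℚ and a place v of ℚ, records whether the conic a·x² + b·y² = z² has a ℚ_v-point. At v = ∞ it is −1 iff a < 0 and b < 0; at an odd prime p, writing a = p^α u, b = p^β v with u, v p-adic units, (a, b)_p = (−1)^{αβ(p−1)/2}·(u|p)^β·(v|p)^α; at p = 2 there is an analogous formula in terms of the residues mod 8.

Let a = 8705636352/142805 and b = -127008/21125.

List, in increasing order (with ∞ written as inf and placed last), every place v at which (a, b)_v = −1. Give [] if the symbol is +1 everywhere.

[2, 17]

Mod squares: a ≡ 1190, b ≡ -10. Check v ∈ {∞, 2, 3, 5, 7, 13, 17}.
v=13: a=13^-4·(≡2), b=13^-2·(≡10) mod 13; (2|13)=-1, (10|13)=+1; (−1)^{-4·-2·6}·(-1)^-2·(+1)^-4 = +1.
v=5: a=5^-1·(≡2), b=5^-3·(≡3) mod 5; (2|5)=-1, (3|5)=-1; (−1)^{-1·-3·2}·(-1)^-3·(-1)^-1 = +1.
v=2: v_2(a)=11, v_2(b)=5; units ≡ 3, 3 (mod 8); ε·ε+αω+βω = 1·1+11·1+5·1 ≡ 1  ⇒  (a,b)_2 = -1.
v=17: a=17^1·(≡4), b=17^0·(≡3) mod 17; (4|17)=+1, (3|17)=-1; (−1)^{1·0·8}·(+1)^0·(-1)^1 = -1.
v=7: a=7^3·(≡1), b=7^2·(≡2) mod 7; (1|7)=+1, (2|7)=+1; (−1)^{3·2·3}·(+1)^2·(+1)^3 = +1.
v=∞: 1190 > 0 and -10 < 0  ⇒  (a,b)_∞ = +1.
v=3: a=3^6·(≡2), b=3^4·(≡2) mod 3; (2|3)=-1, (2|3)=-1; (−1)^{6·4·1}·(-1)^4·(-1)^6 = +1.
|Ram(1190, -10)| = 2, even; anisotropic at {2, 17}.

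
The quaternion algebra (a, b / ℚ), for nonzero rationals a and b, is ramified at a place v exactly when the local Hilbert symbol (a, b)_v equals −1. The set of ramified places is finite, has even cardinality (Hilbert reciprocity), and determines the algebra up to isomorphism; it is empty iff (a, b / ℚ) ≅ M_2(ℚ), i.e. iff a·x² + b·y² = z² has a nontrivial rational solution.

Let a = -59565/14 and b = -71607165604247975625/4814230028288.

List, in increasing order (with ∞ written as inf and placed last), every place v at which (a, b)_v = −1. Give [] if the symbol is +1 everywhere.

Mod squares: a ≡ -2310, b ≡ -2. Check v ∈ {∞, 2, 3, 5, 7, 11, 17, 19, 23, 31, 41}.
v=7: a=7^-1·(≡6), b=7^2·(≡6) mod 7; (6|7)=-1, (6|7)=-1; (−1)^{-1·2·3}·(-1)^2·(-1)^-1 = -1.
v=23: a=23^0·(≡2), b=23^-2·(≡19) mod 23; (2|23)=+1, (19|23)=-1; (−1)^{0·-2·11}·(+1)^-2·(-1)^0 = +1.
v=2: v_2(a)=-1, v_2(b)=-15; units ≡ 5, 7 (mod 8); ε·ε+αω+βω = 0·1+-1·0+-15·1 ≡ 1  ⇒  (a,b)_2 = -1.
v=19: a=19^2·(≡14), b=19^4·(≡7) mod 19; (14|19)=-1, (7|19)=+1; (−1)^{2·4·9}·(-1)^4·(+1)^2 = +1.
v=∞: -2310 < 0 and -2 < 0  ⇒  (a,b)_∞ = -1.
v=11: a=11^1·(≡10), b=11^4·(≡9) mod 11; (10|11)=-1, (9|11)=+1; (−1)^{1·4·5}·(-1)^4·(+1)^1 = +1.
v=5: a=5^1·(≡3), b=5^4·(≡3) mod 5; (3|5)=-1, (3|5)=-1; (−1)^{1·4·2}·(-1)^4·(-1)^1 = -1.
v=31: a=31^0·(≡30), b=31^-2·(≡30) mod 31; (30|31)=-1, (30|31)=-1; (−1)^{0·-2·15}·(-1)^-2·(-1)^0 = +1.
v=3: a=3^1·(≡1), b=3^6·(≡1) mod 3; (1|3)=+1, (1|3)=+1; (−1)^{1·6·1}·(+1)^6·(+1)^1 = +1.
v=17: a=17^0·(≡16), b=17^-2·(≡1) mod 17; (16|17)=+1, (1|17)=+1; (−1)^{0·-2·8}·(+1)^-2·(+1)^0 = +1.
v=41: a=41^0·(≡24), b=41^2·(≡40) mod 41; (24|41)=-1, (40|41)=+1; (−1)^{0·2·20}·(-1)^2·(+1)^0 = +1.
|Ram(-2310, -2)| = 4, even; anisotropic at {2, 5, 7, ∞}.

[2, 5, 7, inf]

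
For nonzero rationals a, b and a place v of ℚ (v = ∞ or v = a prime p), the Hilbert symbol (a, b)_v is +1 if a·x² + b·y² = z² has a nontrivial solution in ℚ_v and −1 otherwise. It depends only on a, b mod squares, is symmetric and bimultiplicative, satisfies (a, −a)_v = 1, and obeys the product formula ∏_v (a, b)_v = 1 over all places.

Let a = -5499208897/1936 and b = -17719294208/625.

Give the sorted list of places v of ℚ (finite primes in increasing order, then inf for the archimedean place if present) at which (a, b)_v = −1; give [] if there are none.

Mod squares: a ≡ -60697, b ≡ -572033. Check v ∈ {∞, 2, 5, 7, 11, 13, 17, 19, 23, 29, 43}.
v=2: v_2(a)=-4, v_2(b)=8; units ≡ 7, 7 (mod 8); ε·ε+αω+βω = 1·1+-4·0+8·0 ≡ 1  ⇒  (a,b)_2 = -1.
v=43: a=43^2·(≡28), b=43^0·(≡29) mod 43; (28|43)=-1, (29|43)=-1; (−1)^{2·0·21}·(-1)^0·(-1)^2 = +1.
v=7: a=7^3·(≡4), b=7^1·(≡3) mod 7; (4|7)=+1, (3|7)=-1; (−1)^{3·1·3}·(+1)^1·(-1)^3 = +1.
v=19: a=19^0·(≡2), b=19^1·(≡14) mod 19; (2|19)=-1, (14|19)=-1; (−1)^{0·1·9}·(-1)^1·(-1)^0 = -1.
v=5: a=5^0·(≡3), b=5^-4·(≡2) mod 5; (3|5)=-1, (2|5)=-1; (−1)^{0·-4·2}·(-1)^-4·(-1)^0 = +1.
v=13: a=13^1·(≡8), b=13^0·(≡8) mod 13; (8|13)=-1, (8|13)=-1; (−1)^{1·0·6}·(-1)^0·(-1)^1 = -1.
v=∞: -60697 < 0 and -572033 < 0  ⇒  (a,b)_∞ = -1.
v=23: a=23^1·(≡6), b=23^1·(≡10) mod 23; (6|23)=+1, (10|23)=-1; (−1)^{1·1·11}·(+1)^1·(-1)^1 = +1.
v=17: a=17^0·(≡11), b=17^1·(≡3) mod 17; (11|17)=-1, (3|17)=-1; (−1)^{0·1·8}·(-1)^1·(-1)^0 = -1.
v=11: a=11^-2·(≡1), b=11^3·(≡9) mod 11; (1|11)=+1, (9|11)=+1; (−1)^{-2·3·5}·(+1)^3·(+1)^-2 = +1.
v=29: a=29^1·(≡16), b=29^0·(≡27) mod 29; (16|29)=+1, (27|29)=-1; (−1)^{1·0·14}·(+1)^0·(-1)^1 = -1.
(-60697, -572033 / ℚ) ramifies at {2, 13, 17, 19, 29, ∞}: a division algebra.

[2, 13, 17, 19, 29, inf]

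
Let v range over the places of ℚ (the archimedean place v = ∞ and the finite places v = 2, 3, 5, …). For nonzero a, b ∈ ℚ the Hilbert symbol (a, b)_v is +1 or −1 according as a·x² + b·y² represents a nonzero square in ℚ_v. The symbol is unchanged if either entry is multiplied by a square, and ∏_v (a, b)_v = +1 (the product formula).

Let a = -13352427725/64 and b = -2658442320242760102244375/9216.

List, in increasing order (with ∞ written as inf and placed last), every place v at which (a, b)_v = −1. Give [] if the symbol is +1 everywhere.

(a, b) ≡ (-10899941, -14911) mod (ℚ^×)²; places V = {2, 3, 5, 7, 13, 17, 31, 37, 43, ∞}.
(a,b)_7: α=2, u≡2; β=4, v≡6 (mod 7); (2|7)=+1, (6|7)=-1; sign (−1)^0·+1^4·-1^2 = +1.
(a,b)_43: α=1, u≡41; β=2, v≡13 (mod 43); (41|43)=+1, (13|43)=+1; sign (−1)^0·+1^2·+1^1 = +1.
(a,b)_2: α=-6, β=-10; u≡3, v≡1 (mod 8); ε(u)ε(v)=1·0, αω(v)=-6·0, βω(u)=-10·1; sum ≡ 0  ⇒  +1.
(a,b)_31: α=1, u≡21; β=3, v≡26 (mod 31); (21|31)=-1, (26|31)=-1; sign (−1)^1·-1^3·-1^1 = -1.
(a,b)_17: α=1, u≡13; β=2, v≡16 (mod 17); (13|17)=+1, (16|17)=+1; sign (−1)^0·+1^2·+1^1 = +1.
(a,b)_13: α=1, u≡1; β=3, v≡3 (mod 13); (1|13)=+1, (3|13)=+1; sign (−1)^0·+1^3·+1^1 = +1.
(a,b)_∞: sgn(-10899941)=−, sgn(-14911)=−, so -1.
(a,b)_5: α=2, u≡4; β=4, v≡4 (mod 5); (4|5)=+1, (4|5)=+1; sign (−1)^0·+1^4·+1^2 = +1.
(a,b)_37: α=1, u≡7; β=3, v≡9 (mod 37); (7|37)=+1, (9|37)=+1; sign (−1)^0·+1^3·+1^1 = +1.
(a,b)_3: α=0, u≡1; β=-2, v≡2 (mod 3); (1|3)=+1, (2|3)=-1; sign (−1)^0·+1^-2·-1^0 = +1.
(-10899941, -14911 / ℚ) ramifies at {31, ∞}: a division algebra.

[31, inf]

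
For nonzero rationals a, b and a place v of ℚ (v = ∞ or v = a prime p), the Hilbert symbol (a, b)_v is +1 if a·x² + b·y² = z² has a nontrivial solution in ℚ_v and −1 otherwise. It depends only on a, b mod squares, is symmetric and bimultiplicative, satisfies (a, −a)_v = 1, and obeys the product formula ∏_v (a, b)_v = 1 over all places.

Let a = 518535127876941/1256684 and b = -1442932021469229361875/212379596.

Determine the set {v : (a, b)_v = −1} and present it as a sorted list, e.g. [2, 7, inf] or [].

(a, b) ≡ (31119, -383801) mod (ℚ^×)²; places V = {2, 3, 5, 7, 11, 13, 19, 23, 29, 37, 41, ∞}.
(a,b)_3: α=3, u≡2; β=2, v≡1 (mod 3); (2|3)=-1, (1|3)=+1; sign (−1)^0·-1^2·+1^3 = +1.
(a,b)_∞: sgn(31119)=+, sgn(-383801)=−, so +1.
(a,b)_2: α=-2, β=-2; u≡7, v≡7 (mod 8); ε(u)ε(v)=1·1, αω(v)=-2·0, βω(u)=-2·0; sum ≡ 1  ⇒  -1.
(a,b)_11: α=-1, u≡6; β=-1, v≡3 (mod 11); (6|11)=-1, (3|11)=+1; sign (−1)^1·-1^-1·+1^-1 = +1.
(a,b)_13: α=-4, u≡9; β=-6, v≡8 (mod 13); (9|13)=+1, (8|13)=-1; sign (−1)^0·+1^-6·-1^-4 = +1.
(a,b)_23: α=1, u≡20; β=1, v≡20 (mod 23); (20|23)=-1, (20|23)=-1; sign (−1)^1·-1^1·-1^1 = -1.
(a,b)_29: α=2, u≡26; β=2, v≡21 (mod 29); (26|29)=-1, (21|29)=-1; sign (−1)^0·-1^2·-1^2 = +1.
(a,b)_37: α=2, u≡23; β=3, v≡8 (mod 37); (23|37)=-1, (8|37)=-1; sign (−1)^0·-1^3·-1^2 = -1.
(a,b)_7: α=2, u≡2; β=2, v≡1 (mod 7); (2|7)=+1, (1|7)=+1; sign (−1)^0·+1^2·+1^2 = +1.
(a,b)_19: α=2, u≡11; β=4, v≡10 (mod 19); (11|19)=+1, (10|19)=-1; sign (−1)^0·+1^4·-1^2 = +1.
(a,b)_5: α=0, u≡4; β=4, v≡1 (mod 5); (4|5)=+1, (1|5)=+1; sign (−1)^0·+1^4·+1^0 = +1.
(a,b)_41: α=1, u≡23; β=1, v≡15 (mod 41); (23|41)=+1, (15|41)=-1; sign (−1)^0·+1^1·-1^1 = -1.
(31119, -383801 / ℚ) ramifies at {2, 23, 37, 41}: a division algebra.

[2, 23, 37, 41]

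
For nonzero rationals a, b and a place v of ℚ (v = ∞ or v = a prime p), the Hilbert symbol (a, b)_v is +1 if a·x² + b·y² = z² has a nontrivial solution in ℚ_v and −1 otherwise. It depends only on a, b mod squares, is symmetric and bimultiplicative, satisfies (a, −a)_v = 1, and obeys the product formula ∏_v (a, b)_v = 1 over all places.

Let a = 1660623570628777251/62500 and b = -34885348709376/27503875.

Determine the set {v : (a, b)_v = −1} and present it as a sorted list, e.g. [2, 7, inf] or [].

[3, 11, 19, 23]

Mod squares: a ≡ 51, b ≡ -8580495. Check v ∈ {∞, 2, 3, 5, 7, 11, 17, 19, 23, 29, 43, 53}.
v=5: a=5^-6·(≡4), b=5^-3·(≡4) mod 5; (4|5)=+1, (4|5)=+1; (−1)^{-6·-3·2}·(+1)^-3·(+1)^-6 = +1.
v=19: a=19^2·(≡13), b=19^1·(≡7) mod 19; (13|19)=-1, (7|19)=+1; (−1)^{2·1·9}·(-1)^1·(+1)^2 = -1.
v=∞: 51 > 0 and -8580495 < 0  ⇒  (a,b)_∞ = +1.
v=7: a=7^4·(≡1), b=7^-1·(≡6) mod 7; (1|7)=+1, (6|7)=-1; (−1)^{4·-1·3}·(+1)^-1·(-1)^4 = +1.
v=43: a=43^0·(≡27), b=43^-2·(≡26) mod 43; (27|43)=-1, (26|43)=-1; (−1)^{0·-2·21}·(-1)^-2·(-1)^0 = +1.
v=17: a=17^1·(≡11), b=17^-1·(≡3) mod 17; (11|17)=-1, (3|17)=-1; (−1)^{1·-1·8}·(-1)^-1·(-1)^1 = +1.
v=29: a=29^0·(≡7), b=29^2·(≡4) mod 29; (7|29)=+1, (4|29)=+1; (−1)^{0·2·14}·(+1)^2·(+1)^0 = +1.
v=11: a=11^0·(≡10), b=11^1·(≡5) mod 11; (10|11)=-1, (5|11)=+1; (−1)^{0·1·5}·(-1)^1·(+1)^0 = -1.
v=2: v_2(a)=-2, v_2(b)=10; units ≡ 3, 1 (mod 8); ε·ε+αω+βω = 1·0+-2·0+10·1 ≡ 0  ⇒  (a,b)_2 = +1.
v=53: a=53^4·(≡19), b=53^2·(≡6) mod 53; (19|53)=-1, (6|53)=+1; (−1)^{4·2·26}·(-1)^2·(+1)^4 = +1.
v=3: a=3^3·(≡2), b=3^1·(≡2) mod 3; (2|3)=-1, (2|3)=-1; (−1)^{3·1·1}·(-1)^1·(-1)^3 = -1.
v=23: a=23^2·(≡17), b=23^1·(≡6) mod 23; (17|23)=-1, (6|23)=+1; (−1)^{2·1·11}·(-1)^1·(+1)^2 = -1.
(51, -8580495 / ℚ) ramifies at {3, 11, 19, 23}: a division algebra.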